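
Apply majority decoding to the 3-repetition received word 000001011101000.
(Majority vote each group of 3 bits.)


Groups: 000, 001, 011, 101, 000
Majority votes: 00110

00110


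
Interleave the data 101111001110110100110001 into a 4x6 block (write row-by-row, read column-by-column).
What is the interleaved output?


Matrix:
  101111
  001110
  110100
  110001
Read columns: 101100111100111011001001

101100111100111011001001


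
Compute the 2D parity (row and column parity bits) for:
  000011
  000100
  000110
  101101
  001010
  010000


Row parities: 010001
Column parities: 110110

Row P: 010001, Col P: 110110, Corner: 0


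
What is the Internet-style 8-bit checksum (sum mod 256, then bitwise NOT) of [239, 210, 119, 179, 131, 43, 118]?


Sum = 1039 mod 256 = 15
Complement = 240

240


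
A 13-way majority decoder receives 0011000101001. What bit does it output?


Ones: 5 out of 13
Threshold: 7

0 (5/13 voted 1)


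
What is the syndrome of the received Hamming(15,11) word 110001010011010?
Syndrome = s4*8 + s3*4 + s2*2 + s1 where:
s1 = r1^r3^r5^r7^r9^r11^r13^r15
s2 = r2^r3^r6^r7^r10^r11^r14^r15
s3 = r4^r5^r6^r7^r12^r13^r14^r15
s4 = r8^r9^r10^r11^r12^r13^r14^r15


s1=0, s2=0, s3=1, s4=0

Syndrome = 4 (error at position 4)


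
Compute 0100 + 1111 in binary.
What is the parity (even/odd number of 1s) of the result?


0100 = 4
1111 = 15
Sum = 19 = 10011
1s count = 3

odd parity (3 ones in 10011)


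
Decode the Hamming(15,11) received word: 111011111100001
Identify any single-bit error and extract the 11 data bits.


Syndrome = 0: no error detected

Data: 11111100001 (no errors)


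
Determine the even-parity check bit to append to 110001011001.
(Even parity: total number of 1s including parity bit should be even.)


Number of 1s in data: 6
Parity bit: 0

0


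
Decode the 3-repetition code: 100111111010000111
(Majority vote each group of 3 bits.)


Groups: 100, 111, 111, 010, 000, 111
Majority votes: 011001

011001


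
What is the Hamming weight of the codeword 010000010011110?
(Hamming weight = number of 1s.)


Counting 1s in 010000010011110

6


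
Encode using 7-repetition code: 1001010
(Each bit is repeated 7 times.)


Each bit -> 7 copies

1111111000000000000001111111000000011111110000000


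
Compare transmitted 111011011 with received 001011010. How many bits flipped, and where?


XOR: 110000001

3 error(s) at position(s): 0, 1, 8


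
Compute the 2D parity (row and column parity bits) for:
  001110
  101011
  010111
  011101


Row parities: 1000
Column parities: 101111

Row P: 1000, Col P: 101111, Corner: 1


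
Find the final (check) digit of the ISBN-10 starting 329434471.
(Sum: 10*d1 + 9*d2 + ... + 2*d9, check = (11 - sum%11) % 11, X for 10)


Weighted sum: 225
225 mod 11 = 5

Check digit: 6


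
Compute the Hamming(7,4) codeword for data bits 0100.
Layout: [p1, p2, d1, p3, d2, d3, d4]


Parity bits: p1=1, p2=0, p3=1

1001100


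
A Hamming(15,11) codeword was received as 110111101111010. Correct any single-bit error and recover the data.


Syndrome = 9: error at position 9

Data: 01110111010 (corrected bit 9)


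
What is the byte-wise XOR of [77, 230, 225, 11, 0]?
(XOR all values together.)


XOR chain: 77 ^ 230 ^ 225 ^ 11 ^ 0 = 65

65


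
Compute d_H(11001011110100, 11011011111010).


XOR: 00010000001110
Count of 1s: 4

4


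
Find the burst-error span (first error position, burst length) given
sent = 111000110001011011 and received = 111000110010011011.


XOR: 000000000011000000

Burst at position 10, length 2


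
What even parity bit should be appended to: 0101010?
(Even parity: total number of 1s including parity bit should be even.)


Number of 1s in data: 3
Parity bit: 1

1


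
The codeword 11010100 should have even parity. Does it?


Number of 1s: 4

Yes, parity is correct (4 ones)


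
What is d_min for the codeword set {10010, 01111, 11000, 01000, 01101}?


Comparing all pairs, minimum distance: 1
Can detect 0 errors, correct 0 errors

1


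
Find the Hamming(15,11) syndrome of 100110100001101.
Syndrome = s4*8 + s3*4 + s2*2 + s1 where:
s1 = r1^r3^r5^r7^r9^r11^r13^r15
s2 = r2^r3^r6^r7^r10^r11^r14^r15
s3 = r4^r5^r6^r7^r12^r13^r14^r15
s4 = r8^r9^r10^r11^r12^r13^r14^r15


s1=1, s2=0, s3=0, s4=1

Syndrome = 9 (error at position 9)


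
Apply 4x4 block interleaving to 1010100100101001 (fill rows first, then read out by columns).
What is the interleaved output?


Matrix:
  1010
  1001
  0010
  1001
Read columns: 1101000010100101

1101000010100101


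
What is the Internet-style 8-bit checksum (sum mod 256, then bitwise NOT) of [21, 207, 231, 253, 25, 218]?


Sum = 955 mod 256 = 187
Complement = 68

68


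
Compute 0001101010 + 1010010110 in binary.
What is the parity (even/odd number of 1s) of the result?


0001101010 = 106
1010010110 = 662
Sum = 768 = 1100000000
1s count = 2

even parity (2 ones in 1100000000)


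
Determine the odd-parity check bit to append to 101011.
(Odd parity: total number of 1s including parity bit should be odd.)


Number of 1s in data: 4
Parity bit: 1

1


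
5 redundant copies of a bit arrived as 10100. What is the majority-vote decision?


Ones: 2 out of 5
Threshold: 3

0 (2/5 voted 1)


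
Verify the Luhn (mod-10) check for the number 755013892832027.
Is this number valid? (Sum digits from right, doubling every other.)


Luhn sum = 64
64 mod 10 = 4

Invalid (Luhn sum mod 10 = 4)


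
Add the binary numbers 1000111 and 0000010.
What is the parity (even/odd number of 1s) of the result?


1000111 = 71
0000010 = 2
Sum = 73 = 1001001
1s count = 3

odd parity (3 ones in 1001001)


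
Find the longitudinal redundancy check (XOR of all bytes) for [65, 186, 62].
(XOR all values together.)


XOR chain: 65 ^ 186 ^ 62 = 197

197


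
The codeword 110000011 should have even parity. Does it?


Number of 1s: 4

Yes, parity is correct (4 ones)


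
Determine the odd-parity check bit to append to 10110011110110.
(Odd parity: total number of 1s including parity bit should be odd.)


Number of 1s in data: 9
Parity bit: 0

0


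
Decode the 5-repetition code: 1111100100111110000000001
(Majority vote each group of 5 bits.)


Groups: 11111, 00100, 11111, 00000, 00001
Majority votes: 10100

10100


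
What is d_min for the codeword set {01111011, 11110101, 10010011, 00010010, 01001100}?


Comparing all pairs, minimum distance: 2
Can detect 1 errors, correct 0 errors

2


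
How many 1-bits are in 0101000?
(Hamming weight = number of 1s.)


Counting 1s in 0101000

2


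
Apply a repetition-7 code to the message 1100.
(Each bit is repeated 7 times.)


Each bit -> 7 copies

1111111111111100000000000000


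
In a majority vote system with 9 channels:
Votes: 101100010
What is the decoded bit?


Ones: 4 out of 9
Threshold: 5

0 (4/9 voted 1)


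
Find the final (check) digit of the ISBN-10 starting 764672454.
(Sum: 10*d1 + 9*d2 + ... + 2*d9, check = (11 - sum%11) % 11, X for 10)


Weighted sum: 289
289 mod 11 = 3

Check digit: 8


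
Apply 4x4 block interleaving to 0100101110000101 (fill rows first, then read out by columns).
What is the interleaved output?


Matrix:
  0100
  1011
  1000
  0101
Read columns: 0110100101000101

0110100101000101


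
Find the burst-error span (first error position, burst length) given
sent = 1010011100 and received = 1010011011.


XOR: 0000000111

Burst at position 7, length 3


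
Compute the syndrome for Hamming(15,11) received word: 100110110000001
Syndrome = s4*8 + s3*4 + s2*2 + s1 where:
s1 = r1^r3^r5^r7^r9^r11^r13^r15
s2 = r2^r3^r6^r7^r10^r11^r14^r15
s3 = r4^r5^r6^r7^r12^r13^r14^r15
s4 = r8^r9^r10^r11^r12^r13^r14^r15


s1=0, s2=0, s3=0, s4=0

Syndrome = 0 (no error)


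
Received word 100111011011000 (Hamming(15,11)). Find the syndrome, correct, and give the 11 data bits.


Syndrome = 0: no error detected

Data: 01101011000 (no errors)


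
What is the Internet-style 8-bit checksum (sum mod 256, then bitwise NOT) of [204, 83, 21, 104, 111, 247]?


Sum = 770 mod 256 = 2
Complement = 253

253


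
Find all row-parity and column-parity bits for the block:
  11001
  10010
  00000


Row parities: 100
Column parities: 01011

Row P: 100, Col P: 01011, Corner: 1


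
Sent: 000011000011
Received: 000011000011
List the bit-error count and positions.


XOR: 000000000000

0 errors (received matches sent)


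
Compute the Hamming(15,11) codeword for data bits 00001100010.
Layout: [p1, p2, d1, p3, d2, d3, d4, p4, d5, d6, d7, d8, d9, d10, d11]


Parity bits: p1=1, p2=0, p3=1, p4=1

100100011100010


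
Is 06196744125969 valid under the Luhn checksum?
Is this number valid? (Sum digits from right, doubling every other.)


Luhn sum = 65
65 mod 10 = 5

Invalid (Luhn sum mod 10 = 5)


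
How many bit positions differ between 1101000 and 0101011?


XOR: 1000011
Count of 1s: 3

3


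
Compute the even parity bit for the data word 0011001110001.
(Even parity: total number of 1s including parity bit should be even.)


Number of 1s in data: 6
Parity bit: 0

0


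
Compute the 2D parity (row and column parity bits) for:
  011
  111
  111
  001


Row parities: 0111
Column parities: 010

Row P: 0111, Col P: 010, Corner: 1


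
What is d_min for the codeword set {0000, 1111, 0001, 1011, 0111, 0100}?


Comparing all pairs, minimum distance: 1
Can detect 0 errors, correct 0 errors

1


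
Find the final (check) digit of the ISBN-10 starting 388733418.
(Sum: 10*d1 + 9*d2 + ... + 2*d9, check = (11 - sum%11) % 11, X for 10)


Weighted sum: 283
283 mod 11 = 8

Check digit: 3


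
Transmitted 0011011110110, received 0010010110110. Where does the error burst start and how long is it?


XOR: 0001001000000

Burst at position 3, length 4


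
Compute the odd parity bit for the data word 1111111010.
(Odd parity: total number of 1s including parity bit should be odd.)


Number of 1s in data: 8
Parity bit: 1

1


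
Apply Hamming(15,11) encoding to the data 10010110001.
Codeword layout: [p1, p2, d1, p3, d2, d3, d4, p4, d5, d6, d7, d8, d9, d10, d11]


Parity bits: p1=0, p2=1, p3=0, p4=1

011000110110001


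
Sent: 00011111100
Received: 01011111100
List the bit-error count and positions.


XOR: 01000000000

1 error(s) at position(s): 1


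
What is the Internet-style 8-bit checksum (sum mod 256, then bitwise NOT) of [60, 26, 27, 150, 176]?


Sum = 439 mod 256 = 183
Complement = 72

72


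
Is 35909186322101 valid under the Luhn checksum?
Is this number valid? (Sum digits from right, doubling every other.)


Luhn sum = 57
57 mod 10 = 7

Invalid (Luhn sum mod 10 = 7)


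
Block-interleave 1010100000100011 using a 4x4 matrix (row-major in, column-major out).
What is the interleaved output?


Matrix:
  1010
  1000
  0010
  0011
Read columns: 1100000010110001

1100000010110001


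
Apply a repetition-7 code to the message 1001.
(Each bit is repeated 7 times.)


Each bit -> 7 copies

1111111000000000000001111111


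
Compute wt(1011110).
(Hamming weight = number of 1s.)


Counting 1s in 1011110

5


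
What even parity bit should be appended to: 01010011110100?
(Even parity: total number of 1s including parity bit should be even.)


Number of 1s in data: 7
Parity bit: 1

1


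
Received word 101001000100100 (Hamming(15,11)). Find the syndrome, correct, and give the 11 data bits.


Syndrome = 3: error at position 3

Data: 00100100100 (corrected bit 3)


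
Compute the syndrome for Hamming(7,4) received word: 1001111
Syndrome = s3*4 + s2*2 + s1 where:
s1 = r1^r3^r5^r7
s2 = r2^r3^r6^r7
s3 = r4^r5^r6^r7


s1=1, s2=0, s3=0

Syndrome = 1 (error at position 1)


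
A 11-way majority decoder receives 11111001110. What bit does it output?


Ones: 8 out of 11
Threshold: 6

1 (8/11 voted 1)


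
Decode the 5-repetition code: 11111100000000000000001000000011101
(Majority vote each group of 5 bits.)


Groups: 11111, 10000, 00000, 00000, 00100, 00000, 11101
Majority votes: 1000001

1000001


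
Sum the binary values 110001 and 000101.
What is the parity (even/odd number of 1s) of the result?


110001 = 49
000101 = 5
Sum = 54 = 110110
1s count = 4

even parity (4 ones in 110110)


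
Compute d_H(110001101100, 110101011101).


XOR: 000100110001
Count of 1s: 4

4


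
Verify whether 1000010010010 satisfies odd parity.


Number of 1s: 4

No, parity error (4 ones)


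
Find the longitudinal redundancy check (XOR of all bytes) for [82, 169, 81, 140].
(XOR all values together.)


XOR chain: 82 ^ 169 ^ 81 ^ 140 = 38

38


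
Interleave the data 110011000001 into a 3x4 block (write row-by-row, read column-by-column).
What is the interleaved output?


Matrix:
  1100
  1100
  0001
Read columns: 110110000001

110110000001


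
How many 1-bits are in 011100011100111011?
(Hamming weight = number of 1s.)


Counting 1s in 011100011100111011

11


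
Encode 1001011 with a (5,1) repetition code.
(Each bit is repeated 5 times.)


Each bit -> 5 copies

11111000000000011111000001111111111


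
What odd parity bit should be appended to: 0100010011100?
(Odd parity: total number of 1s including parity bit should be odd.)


Number of 1s in data: 5
Parity bit: 0

0


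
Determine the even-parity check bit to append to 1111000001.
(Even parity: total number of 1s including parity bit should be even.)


Number of 1s in data: 5
Parity bit: 1

1


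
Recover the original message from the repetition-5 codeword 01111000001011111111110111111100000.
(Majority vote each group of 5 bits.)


Groups: 01111, 00000, 10111, 11111, 11011, 11111, 00000
Majority votes: 1011110

1011110


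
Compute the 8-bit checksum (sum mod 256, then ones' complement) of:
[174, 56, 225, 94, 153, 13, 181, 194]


Sum = 1090 mod 256 = 66
Complement = 189

189


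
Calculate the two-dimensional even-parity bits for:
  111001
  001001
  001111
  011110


Row parities: 0000
Column parities: 100001

Row P: 0000, Col P: 100001, Corner: 0


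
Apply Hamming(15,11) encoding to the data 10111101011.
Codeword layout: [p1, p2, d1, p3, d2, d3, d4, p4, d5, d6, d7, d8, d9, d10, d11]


Parity bits: p1=0, p2=0, p3=1, p4=1

001101111101011


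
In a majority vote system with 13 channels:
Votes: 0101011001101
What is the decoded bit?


Ones: 7 out of 13
Threshold: 7

1 (7/13 voted 1)


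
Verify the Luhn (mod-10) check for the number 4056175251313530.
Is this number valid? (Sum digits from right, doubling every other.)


Luhn sum = 53
53 mod 10 = 3

Invalid (Luhn sum mod 10 = 3)


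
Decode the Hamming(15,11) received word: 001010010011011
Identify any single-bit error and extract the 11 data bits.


Syndrome = 8: error at position 8

Data: 11000011011 (corrected bit 8)


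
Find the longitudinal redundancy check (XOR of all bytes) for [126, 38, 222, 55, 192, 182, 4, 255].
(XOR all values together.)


XOR chain: 126 ^ 38 ^ 222 ^ 55 ^ 192 ^ 182 ^ 4 ^ 255 = 60

60


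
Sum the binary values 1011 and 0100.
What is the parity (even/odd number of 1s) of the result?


1011 = 11
0100 = 4
Sum = 15 = 1111
1s count = 4

even parity (4 ones in 1111)


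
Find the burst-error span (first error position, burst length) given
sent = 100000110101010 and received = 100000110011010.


XOR: 000000000110000

Burst at position 9, length 2


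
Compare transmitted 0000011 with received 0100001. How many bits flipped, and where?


XOR: 0100010

2 error(s) at position(s): 1, 5


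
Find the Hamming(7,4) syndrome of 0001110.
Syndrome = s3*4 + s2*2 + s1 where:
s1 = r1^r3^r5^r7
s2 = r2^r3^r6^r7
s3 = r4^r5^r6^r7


s1=1, s2=1, s3=1

Syndrome = 7 (error at position 7)


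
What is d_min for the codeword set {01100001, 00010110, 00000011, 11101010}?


Comparing all pairs, minimum distance: 3
Can detect 2 errors, correct 1 errors

3


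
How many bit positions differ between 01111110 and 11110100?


XOR: 10001010
Count of 1s: 3

3


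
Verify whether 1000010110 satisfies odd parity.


Number of 1s: 4

No, parity error (4 ones)


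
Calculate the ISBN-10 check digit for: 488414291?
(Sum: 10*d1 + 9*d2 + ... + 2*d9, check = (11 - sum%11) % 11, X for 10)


Weighted sum: 267
267 mod 11 = 3

Check digit: 8


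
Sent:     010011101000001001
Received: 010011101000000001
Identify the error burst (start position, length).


XOR: 000000000000001000

Burst at position 14, length 1


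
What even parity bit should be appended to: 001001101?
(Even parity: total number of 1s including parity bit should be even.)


Number of 1s in data: 4
Parity bit: 0

0


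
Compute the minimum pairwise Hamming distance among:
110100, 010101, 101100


Comparing all pairs, minimum distance: 2
Can detect 1 errors, correct 0 errors

2


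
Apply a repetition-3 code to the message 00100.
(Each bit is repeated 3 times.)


Each bit -> 3 copies

000000111000000


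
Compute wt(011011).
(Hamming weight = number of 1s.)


Counting 1s in 011011

4


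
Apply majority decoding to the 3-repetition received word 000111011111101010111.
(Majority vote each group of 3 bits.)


Groups: 000, 111, 011, 111, 101, 010, 111
Majority votes: 0111101

0111101


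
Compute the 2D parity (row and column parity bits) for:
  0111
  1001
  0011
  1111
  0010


Row parities: 10001
Column parities: 0000

Row P: 10001, Col P: 0000, Corner: 0


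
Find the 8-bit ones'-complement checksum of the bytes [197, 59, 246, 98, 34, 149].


Sum = 783 mod 256 = 15
Complement = 240

240


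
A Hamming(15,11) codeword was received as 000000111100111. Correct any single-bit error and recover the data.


Syndrome = 0: no error detected

Data: 00011100111 (no errors)


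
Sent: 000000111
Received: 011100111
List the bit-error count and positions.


XOR: 011100000

3 error(s) at position(s): 1, 2, 3


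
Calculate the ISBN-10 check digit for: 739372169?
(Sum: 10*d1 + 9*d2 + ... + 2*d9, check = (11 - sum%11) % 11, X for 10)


Weighted sum: 282
282 mod 11 = 7

Check digit: 4


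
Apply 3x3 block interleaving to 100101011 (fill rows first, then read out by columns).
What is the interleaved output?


Matrix:
  100
  101
  011
Read columns: 110001011

110001011


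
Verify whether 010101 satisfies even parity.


Number of 1s: 3

No, parity error (3 ones)


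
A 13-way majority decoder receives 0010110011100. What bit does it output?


Ones: 6 out of 13
Threshold: 7

0 (6/13 voted 1)


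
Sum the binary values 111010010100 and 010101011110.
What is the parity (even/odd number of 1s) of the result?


111010010100 = 3732
010101011110 = 1374
Sum = 5106 = 1001111110010
1s count = 8

even parity (8 ones in 1001111110010)


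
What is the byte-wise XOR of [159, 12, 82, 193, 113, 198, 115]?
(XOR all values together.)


XOR chain: 159 ^ 12 ^ 82 ^ 193 ^ 113 ^ 198 ^ 115 = 196

196


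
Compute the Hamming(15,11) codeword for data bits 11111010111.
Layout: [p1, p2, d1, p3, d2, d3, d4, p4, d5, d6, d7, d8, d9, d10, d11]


Parity bits: p1=1, p2=0, p3=0, p4=1

101011111010111


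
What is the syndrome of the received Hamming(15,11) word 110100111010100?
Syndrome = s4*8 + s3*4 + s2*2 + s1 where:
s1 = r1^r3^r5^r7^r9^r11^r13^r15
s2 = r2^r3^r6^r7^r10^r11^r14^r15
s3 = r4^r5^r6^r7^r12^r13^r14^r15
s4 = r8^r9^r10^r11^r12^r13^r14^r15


s1=1, s2=1, s3=1, s4=0

Syndrome = 7 (error at position 7)


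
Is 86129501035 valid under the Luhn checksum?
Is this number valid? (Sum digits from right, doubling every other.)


Luhn sum = 39
39 mod 10 = 9

Invalid (Luhn sum mod 10 = 9)


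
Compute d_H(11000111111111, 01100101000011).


XOR: 10100010111100
Count of 1s: 7

7


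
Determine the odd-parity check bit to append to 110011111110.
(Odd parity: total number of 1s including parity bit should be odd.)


Number of 1s in data: 9
Parity bit: 0

0


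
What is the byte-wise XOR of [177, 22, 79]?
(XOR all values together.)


XOR chain: 177 ^ 22 ^ 79 = 232

232


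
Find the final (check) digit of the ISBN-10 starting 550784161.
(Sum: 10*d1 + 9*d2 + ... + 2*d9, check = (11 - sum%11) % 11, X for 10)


Weighted sum: 236
236 mod 11 = 5

Check digit: 6


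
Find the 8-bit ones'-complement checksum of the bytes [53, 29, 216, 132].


Sum = 430 mod 256 = 174
Complement = 81

81


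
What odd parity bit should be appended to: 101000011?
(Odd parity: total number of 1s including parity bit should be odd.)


Number of 1s in data: 4
Parity bit: 1

1


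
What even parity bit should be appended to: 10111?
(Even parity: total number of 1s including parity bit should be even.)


Number of 1s in data: 4
Parity bit: 0

0


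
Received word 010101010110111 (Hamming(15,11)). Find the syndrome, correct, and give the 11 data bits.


Syndrome = 5: error at position 5

Data: 01100110111 (corrected bit 5)


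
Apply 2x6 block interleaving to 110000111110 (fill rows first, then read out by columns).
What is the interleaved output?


Matrix:
  110000
  111110
Read columns: 111101010100

111101010100


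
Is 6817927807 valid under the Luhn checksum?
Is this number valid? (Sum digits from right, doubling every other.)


Luhn sum = 51
51 mod 10 = 1

Invalid (Luhn sum mod 10 = 1)


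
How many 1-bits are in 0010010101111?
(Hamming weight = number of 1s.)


Counting 1s in 0010010101111

7


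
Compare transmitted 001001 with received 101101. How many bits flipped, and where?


XOR: 100100

2 error(s) at position(s): 0, 3


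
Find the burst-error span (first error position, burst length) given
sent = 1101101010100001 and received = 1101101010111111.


XOR: 0000000000011110

Burst at position 11, length 4


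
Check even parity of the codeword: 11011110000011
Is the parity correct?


Number of 1s: 8

Yes, parity is correct (8 ones)


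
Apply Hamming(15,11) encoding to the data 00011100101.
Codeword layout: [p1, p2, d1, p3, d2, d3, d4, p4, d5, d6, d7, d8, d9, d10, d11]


Parity bits: p1=0, p2=1, p3=1, p4=0

010100101100101


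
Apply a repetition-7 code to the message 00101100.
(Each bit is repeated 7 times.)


Each bit -> 7 copies

00000000000000111111100000001111111111111100000000000000


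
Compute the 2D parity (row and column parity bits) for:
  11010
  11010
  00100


Row parities: 111
Column parities: 00100

Row P: 111, Col P: 00100, Corner: 1


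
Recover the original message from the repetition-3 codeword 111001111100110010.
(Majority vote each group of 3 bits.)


Groups: 111, 001, 111, 100, 110, 010
Majority votes: 101010

101010


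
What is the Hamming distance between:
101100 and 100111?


XOR: 001011
Count of 1s: 3

3


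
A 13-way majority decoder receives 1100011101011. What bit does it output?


Ones: 8 out of 13
Threshold: 7

1 (8/13 voted 1)


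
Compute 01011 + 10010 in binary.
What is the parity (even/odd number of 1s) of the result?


01011 = 11
10010 = 18
Sum = 29 = 11101
1s count = 4

even parity (4 ones in 11101)


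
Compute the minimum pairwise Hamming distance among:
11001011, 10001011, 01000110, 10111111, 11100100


Comparing all pairs, minimum distance: 1
Can detect 0 errors, correct 0 errors

1


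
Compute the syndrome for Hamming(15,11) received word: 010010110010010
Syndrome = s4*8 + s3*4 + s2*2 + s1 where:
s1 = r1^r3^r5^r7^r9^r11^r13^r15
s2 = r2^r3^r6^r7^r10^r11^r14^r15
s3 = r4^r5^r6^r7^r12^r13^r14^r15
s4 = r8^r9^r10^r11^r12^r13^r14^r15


s1=1, s2=0, s3=1, s4=1

Syndrome = 13 (error at position 13)


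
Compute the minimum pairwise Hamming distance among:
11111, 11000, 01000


Comparing all pairs, minimum distance: 1
Can detect 0 errors, correct 0 errors

1


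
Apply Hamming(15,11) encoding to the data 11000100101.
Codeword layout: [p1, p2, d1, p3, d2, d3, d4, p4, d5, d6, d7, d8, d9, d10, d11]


Parity bits: p1=0, p2=1, p3=1, p4=1

011110010100101


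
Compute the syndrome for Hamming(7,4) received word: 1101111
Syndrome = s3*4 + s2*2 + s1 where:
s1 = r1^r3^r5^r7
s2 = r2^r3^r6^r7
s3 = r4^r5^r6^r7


s1=1, s2=1, s3=0

Syndrome = 3 (error at position 3)


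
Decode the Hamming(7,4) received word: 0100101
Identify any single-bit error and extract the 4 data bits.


Syndrome = 0: no error detected

Data: 0101 (no errors)


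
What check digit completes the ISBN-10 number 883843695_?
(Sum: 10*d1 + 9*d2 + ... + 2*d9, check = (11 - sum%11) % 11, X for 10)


Weighted sum: 332
332 mod 11 = 2

Check digit: 9


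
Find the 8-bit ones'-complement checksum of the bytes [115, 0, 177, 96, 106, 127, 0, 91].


Sum = 712 mod 256 = 200
Complement = 55

55


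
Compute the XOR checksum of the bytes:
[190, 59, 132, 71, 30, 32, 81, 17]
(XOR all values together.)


XOR chain: 190 ^ 59 ^ 132 ^ 71 ^ 30 ^ 32 ^ 81 ^ 17 = 56

56


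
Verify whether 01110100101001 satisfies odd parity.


Number of 1s: 7

Yes, parity is correct (7 ones)


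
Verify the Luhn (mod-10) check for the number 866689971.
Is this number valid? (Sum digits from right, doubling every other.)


Luhn sum = 52
52 mod 10 = 2

Invalid (Luhn sum mod 10 = 2)


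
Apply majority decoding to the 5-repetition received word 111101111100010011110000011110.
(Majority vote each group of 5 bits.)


Groups: 11110, 11111, 00010, 01111, 00000, 11110
Majority votes: 110101

110101


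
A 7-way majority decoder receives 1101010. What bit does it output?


Ones: 4 out of 7
Threshold: 4

1 (4/7 voted 1)


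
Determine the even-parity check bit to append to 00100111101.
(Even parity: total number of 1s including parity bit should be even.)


Number of 1s in data: 6
Parity bit: 0

0


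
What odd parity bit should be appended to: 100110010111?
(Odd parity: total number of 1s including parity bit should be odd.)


Number of 1s in data: 7
Parity bit: 0

0


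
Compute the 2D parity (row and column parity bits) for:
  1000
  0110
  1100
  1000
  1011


Row parities: 10011
Column parities: 0001

Row P: 10011, Col P: 0001, Corner: 1


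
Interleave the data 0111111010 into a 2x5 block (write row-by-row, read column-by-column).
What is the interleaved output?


Matrix:
  01111
  11010
Read columns: 0111101110

0111101110


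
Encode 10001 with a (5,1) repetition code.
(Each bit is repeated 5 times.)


Each bit -> 5 copies

1111100000000000000011111


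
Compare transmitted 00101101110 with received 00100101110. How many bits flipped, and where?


XOR: 00001000000

1 error(s) at position(s): 4


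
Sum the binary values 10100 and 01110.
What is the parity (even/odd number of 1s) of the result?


10100 = 20
01110 = 14
Sum = 34 = 100010
1s count = 2

even parity (2 ones in 100010)


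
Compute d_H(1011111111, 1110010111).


XOR: 0101101000
Count of 1s: 4

4


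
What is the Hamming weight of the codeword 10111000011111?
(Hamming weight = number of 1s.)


Counting 1s in 10111000011111

9


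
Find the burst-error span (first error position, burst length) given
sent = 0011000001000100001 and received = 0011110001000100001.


XOR: 0000110000000000000

Burst at position 4, length 2


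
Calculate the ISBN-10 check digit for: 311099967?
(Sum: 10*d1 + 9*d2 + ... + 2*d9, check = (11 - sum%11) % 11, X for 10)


Weighted sum: 214
214 mod 11 = 5

Check digit: 6


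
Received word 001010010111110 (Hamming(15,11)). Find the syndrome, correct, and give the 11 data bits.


Syndrome = 0: no error detected

Data: 11000111110 (no errors)


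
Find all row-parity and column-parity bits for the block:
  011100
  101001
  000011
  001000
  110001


Row parities: 11011
Column parities: 001111

Row P: 11011, Col P: 001111, Corner: 0


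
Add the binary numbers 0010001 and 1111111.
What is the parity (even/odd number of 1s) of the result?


0010001 = 17
1111111 = 127
Sum = 144 = 10010000
1s count = 2

even parity (2 ones in 10010000)


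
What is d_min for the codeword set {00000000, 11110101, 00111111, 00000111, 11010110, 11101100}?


Comparing all pairs, minimum distance: 3
Can detect 2 errors, correct 1 errors

3


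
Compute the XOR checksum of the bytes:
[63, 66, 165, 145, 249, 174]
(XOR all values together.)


XOR chain: 63 ^ 66 ^ 165 ^ 145 ^ 249 ^ 174 = 30

30


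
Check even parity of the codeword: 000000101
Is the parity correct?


Number of 1s: 2

Yes, parity is correct (2 ones)


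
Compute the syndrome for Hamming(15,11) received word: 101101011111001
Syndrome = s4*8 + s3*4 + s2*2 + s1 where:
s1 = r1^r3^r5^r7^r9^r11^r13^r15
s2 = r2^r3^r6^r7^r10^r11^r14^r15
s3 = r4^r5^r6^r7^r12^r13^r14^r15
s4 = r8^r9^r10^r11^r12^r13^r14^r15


s1=1, s2=1, s3=0, s4=0

Syndrome = 3 (error at position 3)


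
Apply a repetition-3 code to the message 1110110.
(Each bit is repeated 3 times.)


Each bit -> 3 copies

111111111000111111000


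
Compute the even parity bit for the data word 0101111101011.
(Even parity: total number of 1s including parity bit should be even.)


Number of 1s in data: 9
Parity bit: 1

1


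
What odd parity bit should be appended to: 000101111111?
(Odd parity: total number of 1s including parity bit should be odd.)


Number of 1s in data: 8
Parity bit: 1

1


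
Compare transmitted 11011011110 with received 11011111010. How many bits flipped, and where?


XOR: 00000100100

2 error(s) at position(s): 5, 8


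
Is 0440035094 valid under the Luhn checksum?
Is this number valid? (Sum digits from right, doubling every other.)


Luhn sum = 29
29 mod 10 = 9

Invalid (Luhn sum mod 10 = 9)


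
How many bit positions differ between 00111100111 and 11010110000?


XOR: 11101010111
Count of 1s: 8

8


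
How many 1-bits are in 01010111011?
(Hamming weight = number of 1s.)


Counting 1s in 01010111011

7


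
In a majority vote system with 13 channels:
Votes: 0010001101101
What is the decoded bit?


Ones: 6 out of 13
Threshold: 7

0 (6/13 voted 1)


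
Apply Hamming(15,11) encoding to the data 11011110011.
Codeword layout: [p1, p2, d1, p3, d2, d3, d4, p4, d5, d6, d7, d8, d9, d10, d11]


Parity bits: p1=0, p2=0, p3=0, p4=1

001010111110011


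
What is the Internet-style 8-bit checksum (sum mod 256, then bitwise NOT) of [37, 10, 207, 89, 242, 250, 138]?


Sum = 973 mod 256 = 205
Complement = 50

50


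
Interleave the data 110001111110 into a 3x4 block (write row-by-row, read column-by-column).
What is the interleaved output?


Matrix:
  1100
  0111
  1110
Read columns: 101111011010

101111011010


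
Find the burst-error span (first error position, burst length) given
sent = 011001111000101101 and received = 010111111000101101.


XOR: 001110000000000000

Burst at position 2, length 3


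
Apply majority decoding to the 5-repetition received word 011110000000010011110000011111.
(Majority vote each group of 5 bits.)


Groups: 01111, 00000, 00010, 01111, 00000, 11111
Majority votes: 100101

100101


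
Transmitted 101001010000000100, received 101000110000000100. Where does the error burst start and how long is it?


XOR: 000001100000000000

Burst at position 5, length 2


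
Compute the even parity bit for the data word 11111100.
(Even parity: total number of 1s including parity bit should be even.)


Number of 1s in data: 6
Parity bit: 0

0


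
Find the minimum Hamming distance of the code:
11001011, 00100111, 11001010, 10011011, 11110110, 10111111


Comparing all pairs, minimum distance: 1
Can detect 0 errors, correct 0 errors

1


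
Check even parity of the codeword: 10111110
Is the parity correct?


Number of 1s: 6

Yes, parity is correct (6 ones)


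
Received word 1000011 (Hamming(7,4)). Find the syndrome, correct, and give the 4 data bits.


Syndrome = 0: no error detected

Data: 0011 (no errors)


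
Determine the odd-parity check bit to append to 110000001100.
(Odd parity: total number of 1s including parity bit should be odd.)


Number of 1s in data: 4
Parity bit: 1

1


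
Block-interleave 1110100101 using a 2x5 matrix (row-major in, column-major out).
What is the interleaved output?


Matrix:
  11101
  00101
Read columns: 1010110011

1010110011


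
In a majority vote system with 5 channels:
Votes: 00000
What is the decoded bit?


Ones: 0 out of 5
Threshold: 3

0 (0/5 voted 1)


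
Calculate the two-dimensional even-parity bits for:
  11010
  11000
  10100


Row parities: 100
Column parities: 10110

Row P: 100, Col P: 10110, Corner: 1


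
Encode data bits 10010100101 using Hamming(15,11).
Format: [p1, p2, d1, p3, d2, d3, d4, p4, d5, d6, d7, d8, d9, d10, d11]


Parity bits: p1=0, p2=0, p3=1, p4=1

001100110100101


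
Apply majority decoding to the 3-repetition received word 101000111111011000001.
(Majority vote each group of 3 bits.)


Groups: 101, 000, 111, 111, 011, 000, 001
Majority votes: 1011100

1011100


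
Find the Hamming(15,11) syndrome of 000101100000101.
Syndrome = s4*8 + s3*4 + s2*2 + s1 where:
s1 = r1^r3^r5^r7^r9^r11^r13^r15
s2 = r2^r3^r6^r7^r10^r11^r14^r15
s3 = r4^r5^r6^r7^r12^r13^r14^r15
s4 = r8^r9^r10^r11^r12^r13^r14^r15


s1=1, s2=1, s3=1, s4=0

Syndrome = 7 (error at position 7)


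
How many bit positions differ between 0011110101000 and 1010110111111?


XOR: 1001000010111
Count of 1s: 6

6


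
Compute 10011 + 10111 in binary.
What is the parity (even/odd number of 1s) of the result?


10011 = 19
10111 = 23
Sum = 42 = 101010
1s count = 3

odd parity (3 ones in 101010)


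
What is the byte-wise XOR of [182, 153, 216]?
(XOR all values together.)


XOR chain: 182 ^ 153 ^ 216 = 247

247


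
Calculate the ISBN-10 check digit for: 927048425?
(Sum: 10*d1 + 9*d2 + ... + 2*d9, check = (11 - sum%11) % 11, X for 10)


Weighted sum: 260
260 mod 11 = 7

Check digit: 4


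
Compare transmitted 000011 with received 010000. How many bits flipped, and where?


XOR: 010011

3 error(s) at position(s): 1, 4, 5


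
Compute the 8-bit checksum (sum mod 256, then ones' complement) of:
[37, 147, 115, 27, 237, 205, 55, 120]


Sum = 943 mod 256 = 175
Complement = 80

80


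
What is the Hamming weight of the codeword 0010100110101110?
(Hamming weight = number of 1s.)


Counting 1s in 0010100110101110

8


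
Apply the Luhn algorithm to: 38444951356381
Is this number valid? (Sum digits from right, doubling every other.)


Luhn sum = 70
70 mod 10 = 0

Valid (Luhn sum mod 10 = 0)


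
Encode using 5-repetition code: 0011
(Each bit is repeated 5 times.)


Each bit -> 5 copies

00000000001111111111


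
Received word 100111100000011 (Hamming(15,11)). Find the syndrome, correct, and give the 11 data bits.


Syndrome = 0: no error detected

Data: 01110000011 (no errors)


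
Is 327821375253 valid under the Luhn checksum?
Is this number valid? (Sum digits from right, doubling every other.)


Luhn sum = 46
46 mod 10 = 6

Invalid (Luhn sum mod 10 = 6)


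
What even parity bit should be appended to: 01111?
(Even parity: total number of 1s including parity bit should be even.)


Number of 1s in data: 4
Parity bit: 0

0


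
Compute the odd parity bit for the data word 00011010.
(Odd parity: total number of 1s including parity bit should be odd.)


Number of 1s in data: 3
Parity bit: 0

0


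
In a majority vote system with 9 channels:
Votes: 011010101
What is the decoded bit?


Ones: 5 out of 9
Threshold: 5

1 (5/9 voted 1)


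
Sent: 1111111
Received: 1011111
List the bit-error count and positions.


XOR: 0100000

1 error(s) at position(s): 1


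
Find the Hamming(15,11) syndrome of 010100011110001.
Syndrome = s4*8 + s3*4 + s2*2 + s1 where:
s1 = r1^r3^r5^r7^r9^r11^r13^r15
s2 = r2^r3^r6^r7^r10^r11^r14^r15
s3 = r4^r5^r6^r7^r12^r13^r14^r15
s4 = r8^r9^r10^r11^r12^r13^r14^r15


s1=1, s2=0, s3=0, s4=1

Syndrome = 9 (error at position 9)


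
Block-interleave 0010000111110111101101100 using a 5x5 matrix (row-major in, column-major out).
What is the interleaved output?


Matrix:
  00100
  00111
  11011
  11011
  01100
Read columns: 0011000111110010111001110

0011000111110010111001110


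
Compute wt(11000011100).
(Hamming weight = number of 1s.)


Counting 1s in 11000011100

5


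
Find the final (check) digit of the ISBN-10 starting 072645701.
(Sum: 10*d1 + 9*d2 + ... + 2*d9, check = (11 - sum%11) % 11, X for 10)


Weighted sum: 200
200 mod 11 = 2

Check digit: 9


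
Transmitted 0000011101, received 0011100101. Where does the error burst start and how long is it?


XOR: 0011111000

Burst at position 2, length 5


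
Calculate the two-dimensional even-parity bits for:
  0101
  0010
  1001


Row parities: 010
Column parities: 1110

Row P: 010, Col P: 1110, Corner: 1


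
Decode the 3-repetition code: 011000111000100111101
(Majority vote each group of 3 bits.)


Groups: 011, 000, 111, 000, 100, 111, 101
Majority votes: 1010011

1010011


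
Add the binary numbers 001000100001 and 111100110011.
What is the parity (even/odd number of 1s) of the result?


001000100001 = 545
111100110011 = 3891
Sum = 4436 = 1000101010100
1s count = 5

odd parity (5 ones in 1000101010100)


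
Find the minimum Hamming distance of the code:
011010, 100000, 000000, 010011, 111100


Comparing all pairs, minimum distance: 1
Can detect 0 errors, correct 0 errors

1


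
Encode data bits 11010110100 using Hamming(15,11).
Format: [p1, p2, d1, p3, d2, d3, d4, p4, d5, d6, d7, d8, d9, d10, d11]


Parity bits: p1=1, p2=0, p3=1, p4=1

101110110110100


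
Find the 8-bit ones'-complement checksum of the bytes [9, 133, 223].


Sum = 365 mod 256 = 109
Complement = 146

146


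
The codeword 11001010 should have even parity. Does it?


Number of 1s: 4

Yes, parity is correct (4 ones)


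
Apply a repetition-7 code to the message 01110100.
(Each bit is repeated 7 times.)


Each bit -> 7 copies

00000001111111111111111111110000000111111100000000000000


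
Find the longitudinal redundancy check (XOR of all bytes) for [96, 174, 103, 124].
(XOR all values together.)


XOR chain: 96 ^ 174 ^ 103 ^ 124 = 213

213


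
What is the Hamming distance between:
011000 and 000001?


XOR: 011001
Count of 1s: 3

3


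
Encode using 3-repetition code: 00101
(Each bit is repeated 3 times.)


Each bit -> 3 copies

000000111000111


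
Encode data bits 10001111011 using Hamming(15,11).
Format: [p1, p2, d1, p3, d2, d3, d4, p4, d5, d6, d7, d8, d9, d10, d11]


Parity bits: p1=0, p2=1, p3=1, p4=0

011100001111011


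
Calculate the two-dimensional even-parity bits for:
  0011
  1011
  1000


Row parities: 011
Column parities: 0000

Row P: 011, Col P: 0000, Corner: 0


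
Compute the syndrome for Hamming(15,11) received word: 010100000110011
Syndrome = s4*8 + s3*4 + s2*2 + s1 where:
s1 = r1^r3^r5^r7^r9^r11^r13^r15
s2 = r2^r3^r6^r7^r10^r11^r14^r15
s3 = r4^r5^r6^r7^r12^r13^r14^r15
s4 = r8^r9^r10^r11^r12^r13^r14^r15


s1=0, s2=1, s3=1, s4=0

Syndrome = 6 (error at position 6)


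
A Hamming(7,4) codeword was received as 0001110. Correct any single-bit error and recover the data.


Syndrome = 7: error at position 7

Data: 0111 (corrected bit 7)


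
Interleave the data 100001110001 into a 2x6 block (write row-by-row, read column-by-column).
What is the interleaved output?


Matrix:
  100001
  110001
Read columns: 110100000011

110100000011
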